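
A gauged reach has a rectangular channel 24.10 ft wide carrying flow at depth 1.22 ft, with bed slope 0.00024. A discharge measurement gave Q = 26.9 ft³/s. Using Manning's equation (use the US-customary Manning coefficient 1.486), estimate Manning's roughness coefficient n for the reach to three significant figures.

0.0269

A = b·y = 24.10 × 1.22 = 29.40 ft²
P = b + 2y = 24.10 + 2×1.22 = 26.54 ft
R = A/P = 29.40/26.54 = 1.108 ft
n = (1.486/Q)·A·R^(2/3)·S^(1/2) = (1.486/26.9) × 29.40 × 1.071 × 0.01549 = 0.02694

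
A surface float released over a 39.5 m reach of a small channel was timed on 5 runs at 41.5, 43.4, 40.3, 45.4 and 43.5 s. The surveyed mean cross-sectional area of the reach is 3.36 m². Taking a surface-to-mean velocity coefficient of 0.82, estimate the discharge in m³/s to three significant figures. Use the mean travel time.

t̄ = (41.5 + 43.4 + 40.3 + 45.4 + 43.5) / 5 = 42.82 s
v_surface = L / t̄ = 39.5 / 42.82 = 0.9225 m/s
v_mean = 0.82 × 0.9225 = 0.7564 m/s
Q = A × v_mean = 3.36 × 0.7564 = 2.542 m³/s

2.54 m³/s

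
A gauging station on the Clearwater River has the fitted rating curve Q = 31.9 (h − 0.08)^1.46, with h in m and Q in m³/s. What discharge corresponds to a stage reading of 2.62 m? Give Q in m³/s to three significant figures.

Q = 31.9 × (2.62 − 0.08)^1.46 = 31.9 × 2.54^1.46 = 124.4 m³/s

124 m³/s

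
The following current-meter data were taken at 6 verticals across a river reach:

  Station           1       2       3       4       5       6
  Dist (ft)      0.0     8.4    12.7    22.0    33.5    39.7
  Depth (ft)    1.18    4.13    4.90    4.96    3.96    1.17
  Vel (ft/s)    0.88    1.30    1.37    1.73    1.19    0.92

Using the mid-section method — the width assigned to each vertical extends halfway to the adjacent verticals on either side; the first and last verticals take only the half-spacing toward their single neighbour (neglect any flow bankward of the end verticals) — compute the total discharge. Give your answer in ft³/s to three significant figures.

w_1 = (8.4 − 0.0)/2 = 4.2 ft; q_1 = 0.88 × 1.18 × 4.2 = 4.361 ft³/s
w_2 = (12.7 − 0.0)/2 = 6.35 ft; q_2 = 1.30 × 4.13 × 6.35 = 34.09 ft³/s
w_3 = (22.0 − 8.4)/2 = 6.8 ft; q_3 = 1.37 × 4.90 × 6.8 = 45.65 ft³/s
w_4 = (33.5 − 12.7)/2 = 10.4 ft; q_4 = 1.73 × 4.96 × 10.4 = 89.24 ft³/s
w_5 = (39.7 − 22.0)/2 = 8.85 ft; q_5 = 1.19 × 3.96 × 8.85 = 41.70 ft³/s
w_6 = (39.7 − 33.5)/2 = 3.1 ft; q_6 = 0.92 × 1.17 × 3.1 = 3.337 ft³/s
Q = Σ qᵢ = 218.4 ft³/s

218 ft³/s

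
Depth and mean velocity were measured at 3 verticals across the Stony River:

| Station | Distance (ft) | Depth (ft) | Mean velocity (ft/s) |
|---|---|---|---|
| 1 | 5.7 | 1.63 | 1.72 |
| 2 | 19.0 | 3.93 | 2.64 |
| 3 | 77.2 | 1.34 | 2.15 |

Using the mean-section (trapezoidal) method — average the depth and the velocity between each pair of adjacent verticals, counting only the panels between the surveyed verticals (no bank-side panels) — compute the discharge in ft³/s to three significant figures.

448 ft³/s

Panel 1-2: Δb = 13.3 ft, d̄ = (1.63+3.93)/2 = 2.78, v̄ = (1.72+2.64)/2 = 2.18 → q = 13.3×2.78×2.18 = 80.60 ft³/s
Panel 2-3: Δb = 58.2 ft, d̄ = (3.93+1.34)/2 = 2.635, v̄ = (2.64+2.15)/2 = 2.395 → q = 58.2×2.635×2.395 = 367.3 ft³/s
Q = Σ q = 447.9 ft³/s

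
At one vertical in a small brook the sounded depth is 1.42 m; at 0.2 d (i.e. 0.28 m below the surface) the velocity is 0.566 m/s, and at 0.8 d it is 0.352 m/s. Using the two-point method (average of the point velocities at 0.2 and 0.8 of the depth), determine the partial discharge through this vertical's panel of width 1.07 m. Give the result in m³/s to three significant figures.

v̄ = (0.566 + 0.352) / 2 = 0.4590 m/s
q = v̄ × d × w = 0.4590 × 1.42 × 1.07 = 0.6974 m³/s

0.697 m³/s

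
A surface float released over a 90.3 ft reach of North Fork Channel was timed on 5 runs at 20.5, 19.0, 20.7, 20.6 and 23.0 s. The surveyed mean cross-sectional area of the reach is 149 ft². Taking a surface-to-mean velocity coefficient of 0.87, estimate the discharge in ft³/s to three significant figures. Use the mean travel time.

564 ft³/s

t̄ = (20.5 + 19.0 + 20.7 + 20.6 + 23.0) / 5 = 20.76 s
v_surface = L / t̄ = 90.3 / 20.76 = 4.350 ft/s
v_mean = 0.87 × 4.350 = 3.784 ft/s
Q = A × v_mean = 149 × 3.784 = 563.9 ft³/s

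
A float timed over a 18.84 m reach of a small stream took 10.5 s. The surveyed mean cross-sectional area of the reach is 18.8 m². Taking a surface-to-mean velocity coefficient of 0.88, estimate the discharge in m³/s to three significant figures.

29.7 m³/s

v_surface = L / t̄ = 18.84 / 10.5 = 1.794 m/s
v_mean = 0.88 × 1.794 = 1.579 m/s
Q = A × v_mean = 18.8 × 1.579 = 29.68 m³/s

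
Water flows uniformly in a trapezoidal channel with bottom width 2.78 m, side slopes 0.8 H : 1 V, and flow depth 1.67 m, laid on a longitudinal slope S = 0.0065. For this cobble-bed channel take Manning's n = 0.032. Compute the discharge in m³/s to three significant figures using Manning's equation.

17.0 m³/s

A = (b + z·y)·y = (2.78 + 0.8×1.67)×1.67 = 6.874 m²
P = b + 2y√(1+z²) = 2.78 + 2×1.67×√(1+0.8²) = 7.057 m
R = A/P = 6.874/7.057 = 0.9740 m
Q = (1/n)·A·R^(2/3)·S^(1/2) = (1/0.032) × 6.874 × 0.9740^(2/3) × 0.0065^(1/2) = 17.02 m³/s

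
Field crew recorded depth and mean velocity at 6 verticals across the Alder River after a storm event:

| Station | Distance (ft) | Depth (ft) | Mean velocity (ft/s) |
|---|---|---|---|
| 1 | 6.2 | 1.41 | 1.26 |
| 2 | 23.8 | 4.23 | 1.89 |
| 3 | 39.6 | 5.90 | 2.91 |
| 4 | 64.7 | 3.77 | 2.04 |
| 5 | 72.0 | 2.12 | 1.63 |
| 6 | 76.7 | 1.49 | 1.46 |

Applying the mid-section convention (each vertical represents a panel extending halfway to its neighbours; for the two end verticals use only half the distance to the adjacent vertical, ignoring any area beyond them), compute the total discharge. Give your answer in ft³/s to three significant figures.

651 ft³/s

w_1 = (23.8 − 6.2)/2 = 8.8 ft; q_1 = 1.26 × 1.41 × 8.8 = 15.63 ft³/s
w_2 = (39.6 − 6.2)/2 = 16.7 ft; q_2 = 1.89 × 4.23 × 16.7 = 133.5 ft³/s
w_3 = (64.7 − 23.8)/2 = 20.45 ft; q_3 = 2.91 × 5.90 × 20.45 = 351.1 ft³/s
w_4 = (72.0 − 39.6)/2 = 16.2 ft; q_4 = 2.04 × 3.77 × 16.2 = 124.6 ft³/s
w_5 = (76.7 − 64.7)/2 = 6 ft; q_5 = 1.63 × 2.12 × 6 = 20.73 ft³/s
w_6 = (76.7 − 72.0)/2 = 2.35 ft; q_6 = 1.46 × 1.49 × 2.35 = 5.112 ft³/s
Q = Σ qᵢ = 650.7 ft³/s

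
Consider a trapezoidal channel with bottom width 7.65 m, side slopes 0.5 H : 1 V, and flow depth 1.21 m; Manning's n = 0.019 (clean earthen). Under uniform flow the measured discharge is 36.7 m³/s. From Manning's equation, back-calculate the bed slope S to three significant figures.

A = (b + z·y)·y = (7.65 + 0.5×1.21)×1.21 = 9.989 m²
P = b + 2y√(1+z²) = 7.65 + 2×1.21×√(1+0.5²) = 10.36 m
R = A/P = 9.989/10.36 = 0.9646 m
S = (Q·n / (1·A·R^(2/3)))² = (36.7×0.019 / (1×9.989×0.9762))² = 0.005114

0.00511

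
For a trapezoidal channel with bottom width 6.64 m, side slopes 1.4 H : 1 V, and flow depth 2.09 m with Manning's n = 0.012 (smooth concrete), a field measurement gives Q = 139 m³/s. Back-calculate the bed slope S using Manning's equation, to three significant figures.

0.00426

A = (b + z·y)·y = (6.64 + 1.4×2.09)×2.09 = 19.99 m²
P = b + 2y√(1+z²) = 6.64 + 2×2.09×√(1+1.4²) = 13.83 m
R = A/P = 19.99/13.83 = 1.445 m
S = (Q·n / (1·A·R^(2/3)))² = (139×0.012 / (1×19.99×1.278))² = 0.004259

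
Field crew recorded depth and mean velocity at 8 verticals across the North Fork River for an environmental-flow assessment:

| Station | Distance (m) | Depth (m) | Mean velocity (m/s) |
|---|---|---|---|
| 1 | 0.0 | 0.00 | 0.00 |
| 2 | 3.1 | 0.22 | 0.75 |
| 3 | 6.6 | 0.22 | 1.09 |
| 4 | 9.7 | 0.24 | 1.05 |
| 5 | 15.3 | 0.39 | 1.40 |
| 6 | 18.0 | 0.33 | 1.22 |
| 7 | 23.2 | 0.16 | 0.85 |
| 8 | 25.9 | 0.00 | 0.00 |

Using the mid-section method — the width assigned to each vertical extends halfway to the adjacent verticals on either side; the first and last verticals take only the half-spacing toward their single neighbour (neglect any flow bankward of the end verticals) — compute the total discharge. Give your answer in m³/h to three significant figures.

24600 m³/h

w_2 = (6.6 − 0.0)/2 = 3.3 m; q_2 = 0.75 × 0.22 × 3.3 = 0.5445 m³/s
w_3 = (9.7 − 3.1)/2 = 3.3 m; q_3 = 1.09 × 0.22 × 3.3 = 0.7913 m³/s
w_4 = (15.3 − 6.6)/2 = 4.35 m; q_4 = 1.05 × 0.24 × 4.35 = 1.096 m³/s
w_5 = (18.0 − 9.7)/2 = 4.15 m; q_5 = 1.40 × 0.39 × 4.15 = 2.266 m³/s
w_6 = (23.2 − 15.3)/2 = 3.95 m; q_6 = 1.22 × 0.33 × 3.95 = 1.590 m³/s
w_7 = (25.9 − 18.0)/2 = 3.95 m; q_7 = 0.85 × 0.16 × 3.95 = 0.5372 m³/s
Stations 1, 8 contribute zero (depth or velocity is 0).
Q = Σ qᵢ = 6.825 m³/s
= 6.825 × 3600 = 24570 m³/h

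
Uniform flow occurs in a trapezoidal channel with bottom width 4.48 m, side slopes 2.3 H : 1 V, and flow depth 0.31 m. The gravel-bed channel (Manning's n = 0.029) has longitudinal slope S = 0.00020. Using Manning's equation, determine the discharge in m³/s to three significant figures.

A = (b + z·y)·y = (4.48 + 2.3×0.31)×0.31 = 1.610 m²
P = b + 2y√(1+z²) = 4.48 + 2×0.31×√(1+2.3²) = 6.035 m
R = A/P = 1.610/6.035 = 0.2668 m
Q = (1/n)·A·R^(2/3)·S^(1/2) = (1/0.029) × 1.610 × 0.2668^(2/3) × 0.00020^(1/2) = 0.3253 m³/s

0.325 m³/s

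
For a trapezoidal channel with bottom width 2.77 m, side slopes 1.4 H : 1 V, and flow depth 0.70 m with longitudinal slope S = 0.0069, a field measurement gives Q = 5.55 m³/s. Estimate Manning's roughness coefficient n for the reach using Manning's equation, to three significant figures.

0.0250

A = (b + z·y)·y = (2.77 + 1.4×0.70)×0.70 = 2.625 m²
P = b + 2y√(1+z²) = 2.77 + 2×0.70×√(1+1.4²) = 5.179 m
R = A/P = 2.625/5.179 = 0.5069 m
n = (1/Q)·A·R^(2/3)·S^(1/2) = (1/5.55) × 2.625 × 0.6357 × 0.08307 = 0.02498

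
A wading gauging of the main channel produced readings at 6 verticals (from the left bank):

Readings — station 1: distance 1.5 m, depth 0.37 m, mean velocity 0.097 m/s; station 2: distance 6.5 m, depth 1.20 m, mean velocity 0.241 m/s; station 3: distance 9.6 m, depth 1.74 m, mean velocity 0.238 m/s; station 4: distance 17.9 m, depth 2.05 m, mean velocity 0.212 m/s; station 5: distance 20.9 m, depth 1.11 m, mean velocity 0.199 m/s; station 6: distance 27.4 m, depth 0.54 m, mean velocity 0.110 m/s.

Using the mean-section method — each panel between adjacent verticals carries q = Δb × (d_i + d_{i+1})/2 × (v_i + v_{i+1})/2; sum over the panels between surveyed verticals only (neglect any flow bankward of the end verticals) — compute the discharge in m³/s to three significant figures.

7.10 m³/s

Panel 1-2: Δb = 5 m, d̄ = (0.37+1.20)/2 = 0.785, v̄ = (0.097+0.241)/2 = 0.169 → q = 5×0.785×0.169 = 0.6633 m³/s
Panel 2-3: Δb = 3.1 m, d̄ = (1.20+1.74)/2 = 1.47, v̄ = (0.241+0.238)/2 = 0.2395 → q = 3.1×1.47×0.2395 = 1.091 m³/s
Panel 3-4: Δb = 8.3 m, d̄ = (1.74+2.05)/2 = 1.895, v̄ = (0.238+0.212)/2 = 0.225 → q = 8.3×1.895×0.225 = 3.539 m³/s
Panel 4-5: Δb = 3 m, d̄ = (2.05+1.11)/2 = 1.58, v̄ = (0.212+0.199)/2 = 0.2055 → q = 3×1.58×0.2055 = 0.9741 m³/s
Panel 5-6: Δb = 6.5 m, d̄ = (1.11+0.54)/2 = 0.825, v̄ = (0.199+0.110)/2 = 0.1545 → q = 6.5×0.825×0.1545 = 0.8285 m³/s
Q = Σ q = 7.096 m³/s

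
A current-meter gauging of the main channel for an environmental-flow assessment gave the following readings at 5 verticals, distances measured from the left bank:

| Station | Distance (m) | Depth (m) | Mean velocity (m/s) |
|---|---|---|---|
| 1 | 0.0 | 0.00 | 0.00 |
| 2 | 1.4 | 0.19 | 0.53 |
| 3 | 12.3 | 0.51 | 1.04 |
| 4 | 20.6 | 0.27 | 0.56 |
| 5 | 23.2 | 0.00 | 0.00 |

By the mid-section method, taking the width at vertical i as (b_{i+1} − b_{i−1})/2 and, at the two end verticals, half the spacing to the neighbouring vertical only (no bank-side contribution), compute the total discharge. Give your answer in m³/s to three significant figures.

w_2 = (12.3 − 0.0)/2 = 6.15 m; q_2 = 0.53 × 0.19 × 6.15 = 0.6193 m³/s
w_3 = (20.6 − 1.4)/2 = 9.6 m; q_3 = 1.04 × 0.51 × 9.6 = 5.092 m³/s
w_4 = (23.2 − 12.3)/2 = 5.45 m; q_4 = 0.56 × 0.27 × 5.45 = 0.8240 m³/s
Stations 1, 5 contribute zero (depth or velocity is 0).
Q = Σ qᵢ = 6.535 m³/s

6.54 m³/s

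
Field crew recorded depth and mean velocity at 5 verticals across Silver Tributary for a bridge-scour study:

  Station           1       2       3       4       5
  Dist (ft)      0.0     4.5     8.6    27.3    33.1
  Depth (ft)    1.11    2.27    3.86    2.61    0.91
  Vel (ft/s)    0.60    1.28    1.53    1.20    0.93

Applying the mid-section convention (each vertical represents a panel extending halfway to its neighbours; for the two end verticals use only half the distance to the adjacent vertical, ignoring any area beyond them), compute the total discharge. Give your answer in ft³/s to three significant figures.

122 ft³/s

w_1 = (4.5 − 0.0)/2 = 2.25 ft; q_1 = 0.60 × 1.11 × 2.25 = 1.499 ft³/s
w_2 = (8.6 − 0.0)/2 = 4.3 ft; q_2 = 1.28 × 2.27 × 4.3 = 12.49 ft³/s
w_3 = (27.3 − 4.5)/2 = 11.4 ft; q_3 = 1.53 × 3.86 × 11.4 = 67.33 ft³/s
w_4 = (33.1 − 8.6)/2 = 12.25 ft; q_4 = 1.20 × 2.61 × 12.25 = 38.37 ft³/s
w_5 = (33.1 − 27.3)/2 = 2.9 ft; q_5 = 0.93 × 0.91 × 2.9 = 2.454 ft³/s
Q = Σ qᵢ = 122.1 ft³/s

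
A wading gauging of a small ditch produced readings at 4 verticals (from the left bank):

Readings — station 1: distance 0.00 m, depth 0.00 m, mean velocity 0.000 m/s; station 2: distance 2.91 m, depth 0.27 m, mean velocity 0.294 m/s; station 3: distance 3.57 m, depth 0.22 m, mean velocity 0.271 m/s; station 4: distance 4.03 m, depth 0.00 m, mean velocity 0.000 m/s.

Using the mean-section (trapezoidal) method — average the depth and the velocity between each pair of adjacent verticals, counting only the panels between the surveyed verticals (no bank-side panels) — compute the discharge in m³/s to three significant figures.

0.110 m³/s

Panel 1-2: Δb = 2.91 m, d̄ = (0.00+0.27)/2 = 0.135, v̄ = (0.000+0.294)/2 = 0.147 → q = 2.91×0.135×0.147 = 0.05775 m³/s
Panel 2-3: Δb = 0.66 m, d̄ = (0.27+0.22)/2 = 0.245, v̄ = (0.294+0.271)/2 = 0.2825 → q = 0.66×0.245×0.2825 = 0.04568 m³/s
Panel 3-4: Δb = 0.46 m, d̄ = (0.22+0.00)/2 = 0.11, v̄ = (0.271+0.000)/2 = 0.1355 → q = 0.46×0.11×0.1355 = 0.006856 m³/s
Q = Σ q = 0.1103 m³/s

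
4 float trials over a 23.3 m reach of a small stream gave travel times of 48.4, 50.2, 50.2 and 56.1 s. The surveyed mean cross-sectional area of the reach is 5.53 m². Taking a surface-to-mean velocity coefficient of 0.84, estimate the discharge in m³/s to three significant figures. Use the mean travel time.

2.11 m³/s

t̄ = (48.4 + 50.2 + 50.2 + 56.1) / 4 = 51.225 s
v_surface = L / t̄ = 23.3 / 51.225 = 0.4549 m/s
v_mean = 0.84 × 0.4549 = 0.3821 m/s
Q = A × v_mean = 5.53 × 0.3821 = 2.113 m³/s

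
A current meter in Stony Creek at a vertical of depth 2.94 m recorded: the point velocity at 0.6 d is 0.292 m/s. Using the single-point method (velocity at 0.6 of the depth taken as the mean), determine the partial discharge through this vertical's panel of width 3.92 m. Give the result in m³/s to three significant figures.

v̄ = v₀.₆ = 0.292 m/s
q = v̄ × d × w = 0.2920 × 2.94 × 3.92 = 3.365 m³/s

3.37 m³/s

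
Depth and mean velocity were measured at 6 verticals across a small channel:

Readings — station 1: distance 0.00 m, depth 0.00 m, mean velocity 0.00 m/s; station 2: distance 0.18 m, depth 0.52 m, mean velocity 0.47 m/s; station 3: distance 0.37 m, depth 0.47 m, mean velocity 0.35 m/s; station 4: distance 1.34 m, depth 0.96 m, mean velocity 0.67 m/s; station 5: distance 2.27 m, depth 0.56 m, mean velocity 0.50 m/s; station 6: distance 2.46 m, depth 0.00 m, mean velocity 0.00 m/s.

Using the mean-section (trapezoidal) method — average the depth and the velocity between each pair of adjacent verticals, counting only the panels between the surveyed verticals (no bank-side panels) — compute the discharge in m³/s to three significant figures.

0.830 m³/s

Panel 1-2: Δb = 0.18 m, d̄ = (0.00+0.52)/2 = 0.26, v̄ = (0.00+0.47)/2 = 0.235 → q = 0.18×0.26×0.235 = 0.01100 m³/s
Panel 2-3: Δb = 0.19 m, d̄ = (0.52+0.47)/2 = 0.495, v̄ = (0.47+0.35)/2 = 0.41 → q = 0.19×0.495×0.41 = 0.03856 m³/s
Panel 3-4: Δb = 0.97 m, d̄ = (0.47+0.96)/2 = 0.715, v̄ = (0.35+0.67)/2 = 0.51 → q = 0.97×0.715×0.51 = 0.3537 m³/s
Panel 4-5: Δb = 0.93 m, d̄ = (0.96+0.56)/2 = 0.76, v̄ = (0.67+0.50)/2 = 0.585 → q = 0.93×0.76×0.585 = 0.4135 m³/s
Panel 5-6: Δb = 0.19 m, d̄ = (0.56+0.00)/2 = 0.28, v̄ = (0.50+0.00)/2 = 0.25 → q = 0.19×0.28×0.25 = 0.01330 m³/s
Q = Σ q = 0.8300 m³/s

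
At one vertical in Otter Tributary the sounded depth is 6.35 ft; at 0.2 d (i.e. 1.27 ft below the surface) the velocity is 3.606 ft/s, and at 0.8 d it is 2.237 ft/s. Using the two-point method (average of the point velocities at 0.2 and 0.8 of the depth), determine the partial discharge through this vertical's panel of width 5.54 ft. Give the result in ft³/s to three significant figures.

103 ft³/s

v̄ = (3.606 + 2.237) / 2 = 2.922 ft/s
q = v̄ × d × w = 2.922 × 6.35 × 5.54 = 102.8 ft³/s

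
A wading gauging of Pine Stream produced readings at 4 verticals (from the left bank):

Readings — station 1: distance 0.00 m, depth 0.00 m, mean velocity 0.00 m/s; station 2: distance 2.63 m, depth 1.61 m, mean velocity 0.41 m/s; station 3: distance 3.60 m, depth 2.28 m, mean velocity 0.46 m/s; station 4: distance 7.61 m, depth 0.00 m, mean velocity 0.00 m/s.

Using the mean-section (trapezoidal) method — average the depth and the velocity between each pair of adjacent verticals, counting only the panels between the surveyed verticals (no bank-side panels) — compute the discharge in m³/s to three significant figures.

2.31 m³/s

Panel 1-2: Δb = 2.63 m, d̄ = (0.00+1.61)/2 = 0.805, v̄ = (0.00+0.41)/2 = 0.205 → q = 2.63×0.805×0.205 = 0.4340 m³/s
Panel 2-3: Δb = 0.97 m, d̄ = (1.61+2.28)/2 = 1.945, v̄ = (0.41+0.46)/2 = 0.435 → q = 0.97×1.945×0.435 = 0.8207 m³/s
Panel 3-4: Δb = 4.01 m, d̄ = (2.28+0.00)/2 = 1.14, v̄ = (0.46+0.00)/2 = 0.23 → q = 4.01×1.14×0.23 = 1.051 m³/s
Q = Σ q = 2.306 m³/s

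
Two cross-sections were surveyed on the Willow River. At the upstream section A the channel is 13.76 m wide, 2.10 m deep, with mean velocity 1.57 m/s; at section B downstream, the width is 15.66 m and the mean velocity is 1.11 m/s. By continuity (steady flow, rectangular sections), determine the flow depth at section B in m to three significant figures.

Q = A₁V₁ = (13.76×2.10) × 1.57 = 45.37 m³/s
d₂ = Q/(b₂ V₂) = 45.37/(15.66×1.11) = 2.610 m

2.61 m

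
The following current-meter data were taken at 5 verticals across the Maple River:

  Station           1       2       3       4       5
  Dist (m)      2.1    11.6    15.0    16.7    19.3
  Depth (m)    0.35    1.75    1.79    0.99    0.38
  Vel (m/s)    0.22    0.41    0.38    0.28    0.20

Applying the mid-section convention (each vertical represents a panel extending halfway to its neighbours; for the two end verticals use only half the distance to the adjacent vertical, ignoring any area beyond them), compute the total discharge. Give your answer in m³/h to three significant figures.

w_1 = (11.6 − 2.1)/2 = 4.75 m; q_1 = 0.22 × 0.35 × 4.75 = 0.3658 m³/s
w_2 = (15.0 − 2.1)/2 = 6.45 m; q_2 = 0.41 × 1.75 × 6.45 = 4.628 m³/s
w_3 = (16.7 − 11.6)/2 = 2.55 m; q_3 = 0.38 × 1.79 × 2.55 = 1.735 m³/s
w_4 = (19.3 − 15.0)/2 = 2.15 m; q_4 = 0.28 × 0.99 × 2.15 = 0.5960 m³/s
w_5 = (19.3 − 16.7)/2 = 1.3 m; q_5 = 0.20 × 0.38 × 1.3 = 0.09880 m³/s
Q = Σ qᵢ = 7.423 m³/s
= 7.423 × 3600 = 26720 m³/h

26700 m³/h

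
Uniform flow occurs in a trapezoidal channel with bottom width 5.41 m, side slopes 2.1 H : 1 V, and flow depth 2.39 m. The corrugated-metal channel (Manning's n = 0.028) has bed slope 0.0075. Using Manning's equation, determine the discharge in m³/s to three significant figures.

101 m³/s

A = (b + z·y)·y = (5.41 + 2.1×2.39)×2.39 = 24.93 m²
P = b + 2y√(1+z²) = 5.41 + 2×2.39×√(1+2.1²) = 16.53 m
R = A/P = 24.93/16.53 = 1.508 m
Q = (1/n)·A·R^(2/3)·S^(1/2) = (1/0.028) × 24.93 × 1.508^(2/3) × 0.0075^(1/2) = 101.4 m³/s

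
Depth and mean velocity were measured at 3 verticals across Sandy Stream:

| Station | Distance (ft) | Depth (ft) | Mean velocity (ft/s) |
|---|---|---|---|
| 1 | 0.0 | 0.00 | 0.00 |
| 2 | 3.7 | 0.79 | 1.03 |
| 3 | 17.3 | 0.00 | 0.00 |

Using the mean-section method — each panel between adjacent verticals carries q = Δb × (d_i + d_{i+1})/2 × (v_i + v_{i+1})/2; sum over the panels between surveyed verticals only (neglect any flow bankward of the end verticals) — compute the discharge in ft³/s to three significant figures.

Panel 1-2: Δb = 3.7 ft, d̄ = (0.00+0.79)/2 = 0.395, v̄ = (0.00+1.03)/2 = 0.515 → q = 3.7×0.395×0.515 = 0.7527 ft³/s
Panel 2-3: Δb = 13.6 ft, d̄ = (0.79+0.00)/2 = 0.395, v̄ = (1.03+0.00)/2 = 0.515 → q = 13.6×0.395×0.515 = 2.767 ft³/s
Q = Σ q = 3.519 ft³/s

3.52 ft³/s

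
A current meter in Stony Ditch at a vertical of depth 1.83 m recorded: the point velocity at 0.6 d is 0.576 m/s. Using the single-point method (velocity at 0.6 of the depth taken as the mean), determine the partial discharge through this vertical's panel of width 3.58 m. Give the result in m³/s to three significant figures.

3.77 m³/s

v̄ = v₀.₆ = 0.576 m/s
q = v̄ × d × w = 0.5760 × 1.83 × 3.58 = 3.774 m³/s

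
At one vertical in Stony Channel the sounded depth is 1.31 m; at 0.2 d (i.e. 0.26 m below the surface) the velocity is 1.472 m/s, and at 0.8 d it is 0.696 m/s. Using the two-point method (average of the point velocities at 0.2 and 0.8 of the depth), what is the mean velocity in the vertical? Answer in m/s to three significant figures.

1.08 m/s

v̄ = (1.472 + 0.696) / 2 = 1.084 m/s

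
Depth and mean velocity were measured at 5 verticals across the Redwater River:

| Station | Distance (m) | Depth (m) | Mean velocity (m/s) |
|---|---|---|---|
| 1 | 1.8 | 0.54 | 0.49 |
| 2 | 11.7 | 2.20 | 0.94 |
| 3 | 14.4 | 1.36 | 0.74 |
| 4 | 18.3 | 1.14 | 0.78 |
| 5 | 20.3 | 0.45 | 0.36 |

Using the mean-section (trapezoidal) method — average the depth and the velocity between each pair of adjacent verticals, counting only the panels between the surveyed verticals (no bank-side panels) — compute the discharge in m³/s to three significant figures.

18.3 m³/s

Panel 1-2: Δb = 9.9 m, d̄ = (0.54+2.20)/2 = 1.37, v̄ = (0.49+0.94)/2 = 0.715 → q = 9.9×1.37×0.715 = 9.698 m³/s
Panel 2-3: Δb = 2.7 m, d̄ = (2.20+1.36)/2 = 1.78, v̄ = (0.94+0.74)/2 = 0.84 → q = 2.7×1.78×0.84 = 4.037 m³/s
Panel 3-4: Δb = 3.9 m, d̄ = (1.36+1.14)/2 = 1.25, v̄ = (0.74+0.78)/2 = 0.76 → q = 3.9×1.25×0.76 = 3.705 m³/s
Panel 4-5: Δb = 2 m, d̄ = (1.14+0.45)/2 = 0.795, v̄ = (0.78+0.36)/2 = 0.57 → q = 2×0.795×0.57 = 0.9063 m³/s
Q = Σ q = 18.35 m³/s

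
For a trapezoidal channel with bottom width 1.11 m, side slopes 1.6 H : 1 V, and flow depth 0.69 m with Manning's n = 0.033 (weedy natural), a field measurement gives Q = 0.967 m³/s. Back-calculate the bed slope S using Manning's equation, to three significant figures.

A = (b + z·y)·y = (1.11 + 1.6×0.69)×0.69 = 1.528 m²
P = b + 2y√(1+z²) = 1.11 + 2×0.69×√(1+1.6²) = 3.714 m
R = A/P = 1.528/3.714 = 0.4113 m
S = (Q·n / (1·A·R^(2/3)))² = (0.967×0.033 / (1×1.528×0.5531))² = 0.001426

0.00143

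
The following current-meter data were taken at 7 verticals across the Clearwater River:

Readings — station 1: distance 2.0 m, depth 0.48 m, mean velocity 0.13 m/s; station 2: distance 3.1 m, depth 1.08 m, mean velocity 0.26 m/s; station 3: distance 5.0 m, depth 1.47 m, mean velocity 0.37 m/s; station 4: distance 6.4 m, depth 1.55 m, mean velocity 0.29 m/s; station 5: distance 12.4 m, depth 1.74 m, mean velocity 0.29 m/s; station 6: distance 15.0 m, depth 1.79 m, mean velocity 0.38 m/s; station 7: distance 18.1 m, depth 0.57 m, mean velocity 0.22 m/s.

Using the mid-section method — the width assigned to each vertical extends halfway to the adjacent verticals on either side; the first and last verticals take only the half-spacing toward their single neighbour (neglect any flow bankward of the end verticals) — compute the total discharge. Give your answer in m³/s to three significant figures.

w_1 = (3.1 − 2.0)/2 = 0.55 m; q_1 = 0.13 × 0.48 × 0.55 = 0.03432 m³/s
w_2 = (5.0 − 2.0)/2 = 1.5 m; q_2 = 0.26 × 1.08 × 1.5 = 0.4212 m³/s
w_3 = (6.4 − 3.1)/2 = 1.65 m; q_3 = 0.37 × 1.47 × 1.65 = 0.8974 m³/s
w_4 = (12.4 − 5.0)/2 = 3.7 m; q_4 = 0.29 × 1.55 × 3.7 = 1.663 m³/s
w_5 = (15.0 − 6.4)/2 = 4.3 m; q_5 = 0.29 × 1.74 × 4.3 = 2.170 m³/s
w_6 = (18.1 − 12.4)/2 = 2.85 m; q_6 = 0.38 × 1.79 × 2.85 = 1.939 m³/s
w_7 = (18.1 − 15.0)/2 = 1.55 m; q_7 = 0.22 × 0.57 × 1.55 = 0.1944 m³/s
Q = Σ qᵢ = 7.319 m³/s

7.32 m³/s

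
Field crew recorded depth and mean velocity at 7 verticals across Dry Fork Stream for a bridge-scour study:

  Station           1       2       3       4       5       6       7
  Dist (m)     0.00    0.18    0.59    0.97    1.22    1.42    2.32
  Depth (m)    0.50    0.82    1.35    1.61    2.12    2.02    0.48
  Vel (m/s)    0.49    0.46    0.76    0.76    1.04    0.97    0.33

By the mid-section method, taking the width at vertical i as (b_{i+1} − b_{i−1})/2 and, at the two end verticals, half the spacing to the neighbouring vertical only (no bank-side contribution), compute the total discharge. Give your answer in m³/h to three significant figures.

9250 m³/h

w_1 = (0.18 − 0.00)/2 = 0.09 m; q_1 = 0.49 × 0.50 × 0.09 = 0.02205 m³/s
w_2 = (0.59 − 0.00)/2 = 0.295 m; q_2 = 0.46 × 0.82 × 0.295 = 0.1113 m³/s
w_3 = (0.97 − 0.18)/2 = 0.395 m; q_3 = 0.76 × 1.35 × 0.395 = 0.4053 m³/s
w_4 = (1.22 − 0.59)/2 = 0.315 m; q_4 = 0.76 × 1.61 × 0.315 = 0.3854 m³/s
w_5 = (1.42 − 0.97)/2 = 0.225 m; q_5 = 1.04 × 2.12 × 0.225 = 0.4961 m³/s
w_6 = (2.32 − 1.22)/2 = 0.55 m; q_6 = 0.97 × 2.02 × 0.55 = 1.078 m³/s
w_7 = (2.32 − 1.42)/2 = 0.45 m; q_7 = 0.33 × 0.48 × 0.45 = 0.07128 m³/s
Q = Σ qᵢ = 2.569 m³/s
= 2.569 × 3600 = 9249 m³/h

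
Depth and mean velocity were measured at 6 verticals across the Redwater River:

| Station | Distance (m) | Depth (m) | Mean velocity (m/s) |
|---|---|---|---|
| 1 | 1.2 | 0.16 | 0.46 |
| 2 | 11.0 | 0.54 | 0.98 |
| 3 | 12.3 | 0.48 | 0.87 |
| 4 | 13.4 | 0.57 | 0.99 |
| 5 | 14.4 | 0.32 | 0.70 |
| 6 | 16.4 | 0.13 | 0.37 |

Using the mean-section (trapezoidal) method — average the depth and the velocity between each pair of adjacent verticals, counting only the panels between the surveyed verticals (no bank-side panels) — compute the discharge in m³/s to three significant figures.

Panel 1-2: Δb = 9.8 m, d̄ = (0.16+0.54)/2 = 0.35, v̄ = (0.46+0.98)/2 = 0.72 → q = 9.8×0.35×0.72 = 2.470 m³/s
Panel 2-3: Δb = 1.3 m, d̄ = (0.54+0.48)/2 = 0.51, v̄ = (0.98+0.87)/2 = 0.925 → q = 1.3×0.51×0.925 = 0.6133 m³/s
Panel 3-4: Δb = 1.1 m, d̄ = (0.48+0.57)/2 = 0.525, v̄ = (0.87+0.99)/2 = 0.93 → q = 1.1×0.525×0.93 = 0.5371 m³/s
Panel 4-5: Δb = 1 m, d̄ = (0.57+0.32)/2 = 0.445, v̄ = (0.99+0.70)/2 = 0.845 → q = 1×0.445×0.845 = 0.3760 m³/s
Panel 5-6: Δb = 2 m, d̄ = (0.32+0.13)/2 = 0.225, v̄ = (0.70+0.37)/2 = 0.535 → q = 2×0.225×0.535 = 0.2408 m³/s
Q = Σ q = 4.237 m³/s

4.24 m³/s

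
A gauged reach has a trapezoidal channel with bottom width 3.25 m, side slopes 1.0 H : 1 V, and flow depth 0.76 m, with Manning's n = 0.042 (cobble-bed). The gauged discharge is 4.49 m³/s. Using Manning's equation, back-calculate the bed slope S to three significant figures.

0.00821

A = (b + z·y)·y = (3.25 + 1.0×0.76)×0.76 = 3.048 m²
P = b + 2y√(1+z²) = 3.25 + 2×0.76×√(1+1.0²) = 5.400 m
R = A/P = 3.048/5.400 = 0.5644 m
S = (Q·n / (1·A·R^(2/3)))² = (4.49×0.042 / (1×3.048×0.6830))² = 0.008209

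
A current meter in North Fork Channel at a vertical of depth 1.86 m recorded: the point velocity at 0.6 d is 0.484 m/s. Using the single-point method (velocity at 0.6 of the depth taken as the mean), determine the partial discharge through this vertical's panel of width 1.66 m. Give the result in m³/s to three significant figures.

v̄ = v₀.₆ = 0.484 m/s
q = v̄ × d × w = 0.4840 × 1.86 × 1.66 = 1.494 m³/s

1.49 m³/s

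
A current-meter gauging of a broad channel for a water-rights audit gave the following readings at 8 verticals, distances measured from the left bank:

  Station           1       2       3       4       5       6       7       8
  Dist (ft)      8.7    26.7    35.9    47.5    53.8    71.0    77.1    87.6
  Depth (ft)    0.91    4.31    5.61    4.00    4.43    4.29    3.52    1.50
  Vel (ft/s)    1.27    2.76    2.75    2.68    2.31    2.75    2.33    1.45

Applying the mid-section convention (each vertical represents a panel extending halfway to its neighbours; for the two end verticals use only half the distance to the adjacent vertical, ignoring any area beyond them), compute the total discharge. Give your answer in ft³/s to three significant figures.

w_1 = (26.7 − 8.7)/2 = 9 ft; q_1 = 1.27 × 0.91 × 9 = 10.40 ft³/s
w_2 = (35.9 − 8.7)/2 = 13.6 ft; q_2 = 2.76 × 4.31 × 13.6 = 161.8 ft³/s
w_3 = (47.5 − 26.7)/2 = 10.4 ft; q_3 = 2.75 × 5.61 × 10.4 = 160.4 ft³/s
w_4 = (53.8 − 35.9)/2 = 8.95 ft; q_4 = 2.68 × 4.00 × 8.95 = 95.94 ft³/s
w_5 = (71.0 − 47.5)/2 = 11.75 ft; q_5 = 2.31 × 4.43 × 11.75 = 120.2 ft³/s
w_6 = (77.1 − 53.8)/2 = 11.65 ft; q_6 = 2.75 × 4.29 × 11.65 = 137.4 ft³/s
w_7 = (87.6 − 71.0)/2 = 8.3 ft; q_7 = 2.33 × 3.52 × 8.3 = 68.07 ft³/s
w_8 = (87.6 − 77.1)/2 = 5.25 ft; q_8 = 1.45 × 1.50 × 5.25 = 11.42 ft³/s
Q = Σ qᵢ = 765.7 ft³/s

766 ft³/s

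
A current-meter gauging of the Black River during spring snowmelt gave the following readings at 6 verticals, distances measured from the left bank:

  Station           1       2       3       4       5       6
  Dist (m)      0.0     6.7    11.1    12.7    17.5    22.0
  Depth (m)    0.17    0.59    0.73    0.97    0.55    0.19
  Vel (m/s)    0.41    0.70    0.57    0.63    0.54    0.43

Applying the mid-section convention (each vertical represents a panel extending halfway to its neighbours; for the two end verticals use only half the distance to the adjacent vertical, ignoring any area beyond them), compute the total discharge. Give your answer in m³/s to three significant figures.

7.29 m³/s

w_1 = (6.7 − 0.0)/2 = 3.35 m; q_1 = 0.41 × 0.17 × 3.35 = 0.2335 m³/s
w_2 = (11.1 − 0.0)/2 = 5.55 m; q_2 = 0.70 × 0.59 × 5.55 = 2.292 m³/s
w_3 = (12.7 − 6.7)/2 = 3 m; q_3 = 0.57 × 0.73 × 3 = 1.248 m³/s
w_4 = (17.5 − 11.1)/2 = 3.2 m; q_4 = 0.63 × 0.97 × 3.2 = 1.956 m³/s
w_5 = (22.0 − 12.7)/2 = 4.65 m; q_5 = 0.54 × 0.55 × 4.65 = 1.381 m³/s
w_6 = (22.0 − 17.5)/2 = 2.25 m; q_6 = 0.43 × 0.19 × 2.25 = 0.1838 m³/s
Q = Σ qᵢ = 7.294 m³/s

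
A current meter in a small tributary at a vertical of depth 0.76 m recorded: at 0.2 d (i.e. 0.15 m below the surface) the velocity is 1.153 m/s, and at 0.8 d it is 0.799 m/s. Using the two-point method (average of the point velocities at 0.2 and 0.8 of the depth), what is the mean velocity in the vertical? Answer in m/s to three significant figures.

v̄ = (1.153 + 0.799) / 2 = 0.9760 m/s

0.976 m/s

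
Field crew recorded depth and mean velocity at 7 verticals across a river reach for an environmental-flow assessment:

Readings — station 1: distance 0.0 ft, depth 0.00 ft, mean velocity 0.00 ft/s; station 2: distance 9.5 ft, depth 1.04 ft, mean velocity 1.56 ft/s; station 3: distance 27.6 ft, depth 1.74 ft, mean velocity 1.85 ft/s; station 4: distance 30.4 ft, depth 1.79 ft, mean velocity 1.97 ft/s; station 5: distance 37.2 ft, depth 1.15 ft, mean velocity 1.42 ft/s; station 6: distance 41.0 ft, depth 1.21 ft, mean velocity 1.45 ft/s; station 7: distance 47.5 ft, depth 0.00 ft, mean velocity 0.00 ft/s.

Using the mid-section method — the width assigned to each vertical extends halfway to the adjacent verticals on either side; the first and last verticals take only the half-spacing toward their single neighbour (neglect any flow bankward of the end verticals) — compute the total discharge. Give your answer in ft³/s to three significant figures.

90.6 ft³/s

w_2 = (27.6 − 0.0)/2 = 13.8 ft; q_2 = 1.56 × 1.04 × 13.8 = 22.39 ft³/s
w_3 = (30.4 − 9.5)/2 = 10.45 ft; q_3 = 1.85 × 1.74 × 10.45 = 33.64 ft³/s
w_4 = (37.2 − 27.6)/2 = 4.8 ft; q_4 = 1.97 × 1.79 × 4.8 = 16.93 ft³/s
w_5 = (41.0 − 30.4)/2 = 5.3 ft; q_5 = 1.42 × 1.15 × 5.3 = 8.655 ft³/s
w_6 = (47.5 − 37.2)/2 = 5.15 ft; q_6 = 1.45 × 1.21 × 5.15 = 9.036 ft³/s
Stations 1, 7 contribute zero (depth or velocity is 0).
Q = Σ qᵢ = 90.64 ft³/s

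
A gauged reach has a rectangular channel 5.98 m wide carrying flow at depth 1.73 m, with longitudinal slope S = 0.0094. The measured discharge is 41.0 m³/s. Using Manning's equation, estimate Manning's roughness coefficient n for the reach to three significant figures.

A = b·y = 5.98 × 1.73 = 10.35 m²
P = b + 2y = 5.98 + 2×1.73 = 9.440 m
R = A/P = 10.35/9.440 = 1.096 m
n = (1/Q)·A·R^(2/3)·S^(1/2) = (1/41.0) × 10.35 × 1.063 × 0.09695 = 0.02600

0.0260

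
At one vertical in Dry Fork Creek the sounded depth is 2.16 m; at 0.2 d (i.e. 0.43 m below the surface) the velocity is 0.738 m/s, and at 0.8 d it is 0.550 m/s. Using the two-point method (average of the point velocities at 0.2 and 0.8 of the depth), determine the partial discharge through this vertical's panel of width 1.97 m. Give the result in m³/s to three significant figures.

v̄ = (0.738 + 0.550) / 2 = 0.6440 m/s
q = v̄ × d × w = 0.6440 × 2.16 × 1.97 = 2.740 m³/s

2.74 m³/s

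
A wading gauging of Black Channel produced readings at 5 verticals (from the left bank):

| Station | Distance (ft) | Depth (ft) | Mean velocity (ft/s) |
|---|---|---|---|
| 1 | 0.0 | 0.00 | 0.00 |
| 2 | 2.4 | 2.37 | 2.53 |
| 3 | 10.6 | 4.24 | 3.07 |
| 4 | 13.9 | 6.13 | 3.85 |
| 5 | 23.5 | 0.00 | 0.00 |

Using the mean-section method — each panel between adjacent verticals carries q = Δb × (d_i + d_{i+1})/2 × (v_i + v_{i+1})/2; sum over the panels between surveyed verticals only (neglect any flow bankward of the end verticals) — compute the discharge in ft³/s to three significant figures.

Panel 1-2: Δb = 2.4 ft, d̄ = (0.00+2.37)/2 = 1.185, v̄ = (0.00+2.53)/2 = 1.265 → q = 2.4×1.185×1.265 = 3.598 ft³/s
Panel 2-3: Δb = 8.2 ft, d̄ = (2.37+4.24)/2 = 3.305, v̄ = (2.53+3.07)/2 = 2.8 → q = 8.2×3.305×2.8 = 75.88 ft³/s
Panel 3-4: Δb = 3.3 ft, d̄ = (4.24+6.13)/2 = 5.185, v̄ = (3.07+3.85)/2 = 3.46 → q = 3.3×5.185×3.46 = 59.20 ft³/s
Panel 4-5: Δb = 9.6 ft, d̄ = (6.13+0.00)/2 = 3.065, v̄ = (3.85+0.00)/2 = 1.925 → q = 9.6×3.065×1.925 = 56.64 ft³/s
Q = Σ q = 195.3 ft³/s

195 ft³/s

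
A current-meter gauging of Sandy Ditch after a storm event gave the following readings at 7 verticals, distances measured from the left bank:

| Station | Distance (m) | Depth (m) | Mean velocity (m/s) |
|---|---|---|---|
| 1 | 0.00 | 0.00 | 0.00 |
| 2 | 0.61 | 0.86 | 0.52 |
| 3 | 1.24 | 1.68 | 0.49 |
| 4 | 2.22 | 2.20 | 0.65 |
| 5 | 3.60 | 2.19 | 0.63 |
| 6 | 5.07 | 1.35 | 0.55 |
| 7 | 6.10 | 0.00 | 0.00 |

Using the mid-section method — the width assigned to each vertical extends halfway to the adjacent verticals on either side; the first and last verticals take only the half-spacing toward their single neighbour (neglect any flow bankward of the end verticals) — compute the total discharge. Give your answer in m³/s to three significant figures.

w_2 = (1.24 − 0.00)/2 = 0.62 m; q_2 = 0.52 × 0.86 × 0.62 = 0.2773 m³/s
w_3 = (2.22 − 0.61)/2 = 0.805 m; q_3 = 0.49 × 1.68 × 0.805 = 0.6627 m³/s
w_4 = (3.60 − 1.24)/2 = 1.18 m; q_4 = 0.65 × 2.20 × 1.18 = 1.687 m³/s
w_5 = (5.07 − 2.22)/2 = 1.425 m; q_5 = 0.63 × 2.19 × 1.425 = 1.966 m³/s
w_6 = (6.10 − 3.60)/2 = 1.25 m; q_6 = 0.55 × 1.35 × 1.25 = 0.9281 m³/s
Stations 1, 7 contribute zero (depth or velocity is 0).
Q = Σ qᵢ = 5.522 m³/s

5.52 m³/s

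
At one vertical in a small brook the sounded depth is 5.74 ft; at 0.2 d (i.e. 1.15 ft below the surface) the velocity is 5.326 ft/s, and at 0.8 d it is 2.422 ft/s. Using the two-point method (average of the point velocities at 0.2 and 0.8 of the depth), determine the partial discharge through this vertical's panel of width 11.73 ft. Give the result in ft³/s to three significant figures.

261 ft³/s

v̄ = (5.326 + 2.422) / 2 = 3.874 ft/s
q = v̄ × d × w = 3.874 × 5.74 × 11.73 = 260.8 ft³/s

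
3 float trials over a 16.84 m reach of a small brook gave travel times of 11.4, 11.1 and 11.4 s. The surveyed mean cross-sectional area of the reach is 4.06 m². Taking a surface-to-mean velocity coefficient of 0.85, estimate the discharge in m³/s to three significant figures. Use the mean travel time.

5.14 m³/s

t̄ = (11.4 + 11.1 + 11.4) / 3 = 11.3 s
v_surface = L / t̄ = 16.84 / 11.3 = 1.490 m/s
v_mean = 0.85 × 1.490 = 1.267 m/s
Q = A × v_mean = 4.06 × 1.267 = 5.143 m³/s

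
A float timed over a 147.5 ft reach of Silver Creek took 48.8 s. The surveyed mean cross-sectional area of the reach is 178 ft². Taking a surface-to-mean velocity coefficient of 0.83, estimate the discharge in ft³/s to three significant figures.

v_surface = L / t̄ = 147.5 / 48.8 = 3.023 ft/s
v_mean = 0.83 × 3.023 = 2.509 ft/s
Q = A × v_mean = 178 × 2.509 = 446.6 ft³/s

447 ft³/s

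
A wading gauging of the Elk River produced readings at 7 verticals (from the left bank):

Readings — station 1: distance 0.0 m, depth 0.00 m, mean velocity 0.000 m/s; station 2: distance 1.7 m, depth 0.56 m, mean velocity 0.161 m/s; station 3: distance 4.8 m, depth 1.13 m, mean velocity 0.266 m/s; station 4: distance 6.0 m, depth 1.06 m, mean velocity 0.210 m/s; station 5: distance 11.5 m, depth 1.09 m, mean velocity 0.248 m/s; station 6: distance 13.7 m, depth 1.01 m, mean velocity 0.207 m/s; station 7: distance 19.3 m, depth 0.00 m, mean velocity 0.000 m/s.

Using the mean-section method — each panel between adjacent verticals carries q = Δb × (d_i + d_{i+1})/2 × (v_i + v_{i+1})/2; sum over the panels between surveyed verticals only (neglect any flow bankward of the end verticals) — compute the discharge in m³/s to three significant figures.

3.08 m³/s

Panel 1-2: Δb = 1.7 m, d̄ = (0.00+0.56)/2 = 0.28, v̄ = (0.000+0.161)/2 = 0.0805 → q = 1.7×0.28×0.0805 = 0.03832 m³/s
Panel 2-3: Δb = 3.1 m, d̄ = (0.56+1.13)/2 = 0.845, v̄ = (0.161+0.266)/2 = 0.2135 → q = 3.1×0.845×0.2135 = 0.5593 m³/s
Panel 3-4: Δb = 1.2 m, d̄ = (1.13+1.06)/2 = 1.095, v̄ = (0.266+0.210)/2 = 0.238 → q = 1.2×1.095×0.238 = 0.3127 m³/s
Panel 4-5: Δb = 5.5 m, d̄ = (1.06+1.09)/2 = 1.075, v̄ = (0.210+0.248)/2 = 0.229 → q = 5.5×1.075×0.229 = 1.354 m³/s
Panel 5-6: Δb = 2.2 m, d̄ = (1.09+1.01)/2 = 1.05, v̄ = (0.248+0.207)/2 = 0.2275 → q = 2.2×1.05×0.2275 = 0.5255 m³/s
Panel 6-7: Δb = 5.6 m, d̄ = (1.01+0.00)/2 = 0.505, v̄ = (0.207+0.000)/2 = 0.1035 → q = 5.6×0.505×0.1035 = 0.2927 m³/s
Q = Σ q = 3.082 m³/s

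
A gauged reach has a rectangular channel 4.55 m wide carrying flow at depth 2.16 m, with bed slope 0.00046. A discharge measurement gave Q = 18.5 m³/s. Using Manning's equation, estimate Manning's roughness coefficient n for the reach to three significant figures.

0.0122

A = b·y = 4.55 × 2.16 = 9.828 m²
P = b + 2y = 4.55 + 2×2.16 = 8.870 m
R = A/P = 9.828/8.870 = 1.108 m
n = (1/Q)·A·R^(2/3)·S^(1/2) = (1/18.5) × 9.828 × 1.071 × 0.02145 = 0.01220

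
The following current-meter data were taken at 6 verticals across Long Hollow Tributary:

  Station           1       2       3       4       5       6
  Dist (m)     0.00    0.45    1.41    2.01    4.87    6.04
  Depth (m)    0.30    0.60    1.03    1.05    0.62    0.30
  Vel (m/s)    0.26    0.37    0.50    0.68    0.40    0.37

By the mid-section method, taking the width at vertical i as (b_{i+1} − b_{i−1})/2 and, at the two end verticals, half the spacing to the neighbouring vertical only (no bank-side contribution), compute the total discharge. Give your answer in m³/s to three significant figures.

w_1 = (0.45 − 0.00)/2 = 0.225 m; q_1 = 0.26 × 0.30 × 0.225 = 0.01755 m³/s
w_2 = (1.41 − 0.00)/2 = 0.705 m; q_2 = 0.37 × 0.60 × 0.705 = 0.1565 m³/s
w_3 = (2.01 − 0.45)/2 = 0.78 m; q_3 = 0.50 × 1.03 × 0.78 = 0.4017 m³/s
w_4 = (4.87 − 1.41)/2 = 1.73 m; q_4 = 0.68 × 1.05 × 1.73 = 1.235 m³/s
w_5 = (6.04 − 2.01)/2 = 2.015 m; q_5 = 0.40 × 0.62 × 2.015 = 0.4997 m³/s
w_6 = (6.04 − 4.87)/2 = 0.585 m; q_6 = 0.37 × 0.30 × 0.585 = 0.06494 m³/s
Q = Σ qᵢ = 2.376 m³/s

2.38 m³/s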